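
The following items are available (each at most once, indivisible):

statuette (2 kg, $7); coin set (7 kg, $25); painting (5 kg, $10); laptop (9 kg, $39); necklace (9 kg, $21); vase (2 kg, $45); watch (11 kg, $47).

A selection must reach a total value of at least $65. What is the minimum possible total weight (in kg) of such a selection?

9

Subsets with value ≥ 65, sorted by total weight:
- coin set+vase: weight 9, value 70
- laptop+vase: weight 11, value 84
- statuette+coin set+vase: weight 11, value 77
- necklace+vase: weight 11, value 66
Minimum weight: 9 kg.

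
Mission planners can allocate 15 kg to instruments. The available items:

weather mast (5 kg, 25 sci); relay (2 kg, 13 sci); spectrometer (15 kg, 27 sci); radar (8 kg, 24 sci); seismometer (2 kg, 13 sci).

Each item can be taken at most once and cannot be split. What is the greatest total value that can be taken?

62 sci

This is a 0/1 knapsack; check combinations near the capacity.
- weather mast+relay+radar: mass 5+2+8=15, value 25+13+24=62
- weather mast+radar+seismometer: mass 5+8+2=15, value 25+24+13=62
- weather mast+relay+seismometer: mass 5+2+2=9, value 25+13+13=51
Best: 62 sci.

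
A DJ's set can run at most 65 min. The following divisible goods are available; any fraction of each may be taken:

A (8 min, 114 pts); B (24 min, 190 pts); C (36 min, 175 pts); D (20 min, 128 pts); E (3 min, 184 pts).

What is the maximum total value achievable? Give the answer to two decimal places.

664.61

Take in order of value per unit:
- E (184/3 per unit): all 3 → value 184, running total 184.00
- A (114/8 per unit): all 8 → value 114, running total 298.00
- B (190/24 per unit): all 24 → value 190, running total 488.00
- D (128/20 per unit): all 20 → value 128, running total 616.00
- C (175/36 per unit): 10 of 36 → value 10×175/36 = 48.6111, running total 664.61
Total 664.61.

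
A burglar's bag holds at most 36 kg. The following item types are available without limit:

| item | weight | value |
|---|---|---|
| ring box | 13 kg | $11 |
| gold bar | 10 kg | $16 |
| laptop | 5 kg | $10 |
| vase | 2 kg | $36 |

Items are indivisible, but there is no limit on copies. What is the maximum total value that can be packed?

$648

Best value-per-unit is vase at 36/2, and filling with it alone uses weight 18×2=36. No mix of the others beats 18×36 = 648.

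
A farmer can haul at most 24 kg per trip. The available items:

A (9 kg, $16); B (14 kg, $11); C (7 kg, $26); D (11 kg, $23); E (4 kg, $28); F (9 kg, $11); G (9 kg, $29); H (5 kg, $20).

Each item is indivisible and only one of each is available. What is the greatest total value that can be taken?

Check high-value combinations within 24 kg:
- C+E+G: weight 7+4+9=20, value 26+28+29=83
- D+E+G: weight 11+4+9=24, value 23+28+29=80
- E+G+H: weight 4+9+5=18, value 28+29+20=77
Best: $83.

$83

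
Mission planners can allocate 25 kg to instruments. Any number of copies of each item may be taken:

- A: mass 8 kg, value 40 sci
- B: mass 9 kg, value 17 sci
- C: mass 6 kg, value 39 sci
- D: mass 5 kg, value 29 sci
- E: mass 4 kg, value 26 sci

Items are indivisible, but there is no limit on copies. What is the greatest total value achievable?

Best value-per-unit is C at 39/6; filling with it alone gives 4×39 = 156.
Optimal mix: 2×C + 1×D + 2×E → mass 25, value 159.

159 sci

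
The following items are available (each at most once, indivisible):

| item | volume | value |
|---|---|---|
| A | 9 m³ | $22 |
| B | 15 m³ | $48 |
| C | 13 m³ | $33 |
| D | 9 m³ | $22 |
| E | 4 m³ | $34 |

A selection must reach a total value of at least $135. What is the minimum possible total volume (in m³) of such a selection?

Subsets with value ≥ 135, sorted by total volume:
- A+B+C+E: volume 41, value 137
- B+C+D+E: volume 41, value 137
Minimum volume: 41 m³.

41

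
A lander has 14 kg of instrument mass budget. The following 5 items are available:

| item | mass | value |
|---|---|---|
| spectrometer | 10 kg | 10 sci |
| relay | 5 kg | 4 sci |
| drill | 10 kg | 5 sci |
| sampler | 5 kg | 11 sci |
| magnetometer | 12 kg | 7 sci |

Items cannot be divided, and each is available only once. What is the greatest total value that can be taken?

This is a 0/1 knapsack; check combinations near the capacity.
- relay+sampler: mass 5+5=10, value 4+11=15
- sampler: mass 5, value 11
- spectrometer: mass 10, value 10
- magnetometer: mass 12, value 7
- drill: mass 10, value 5
Best: 15 sci.

15 sci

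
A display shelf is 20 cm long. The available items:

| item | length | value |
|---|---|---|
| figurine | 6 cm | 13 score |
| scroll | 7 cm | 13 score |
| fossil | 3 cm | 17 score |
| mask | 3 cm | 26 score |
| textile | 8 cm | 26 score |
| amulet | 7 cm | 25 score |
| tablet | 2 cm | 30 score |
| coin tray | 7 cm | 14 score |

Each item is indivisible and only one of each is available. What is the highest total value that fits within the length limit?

Check high-value combinations within 20 cm:
- mask+textile+amulet+tablet: length 3+8+7+2=20, value 26+26+25+30=107
- fossil+mask+textile+tablet: length 3+3+8+2=16, value 17+26+26+30=99
- fossil+mask+amulet+tablet: length 3+3+7+2=15, value 17+26+25+30=98
Best: 107 score.

107 score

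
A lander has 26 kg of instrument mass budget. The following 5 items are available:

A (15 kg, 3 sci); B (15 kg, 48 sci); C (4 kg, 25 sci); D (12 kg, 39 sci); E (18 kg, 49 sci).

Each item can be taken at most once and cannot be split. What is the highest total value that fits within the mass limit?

Check high-value combinations within 26 kg:
- C+E: mass 4+18=22, value 25+49=74
- B+C: mass 15+4=19, value 48+25=73
- C+D: mass 4+12=16, value 25+39=64
- E: mass 18, value 49
- B: mass 15, value 48
Best: 74 sci.

74 sci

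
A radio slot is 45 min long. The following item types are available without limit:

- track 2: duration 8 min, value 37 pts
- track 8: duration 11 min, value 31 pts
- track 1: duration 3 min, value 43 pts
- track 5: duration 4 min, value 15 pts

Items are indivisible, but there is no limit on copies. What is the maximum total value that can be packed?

Best value-per-unit is track 1 at 43/3, and filling with it alone uses duration 15×3=45. No mix of the others beats 15×43 = 645.

645 pts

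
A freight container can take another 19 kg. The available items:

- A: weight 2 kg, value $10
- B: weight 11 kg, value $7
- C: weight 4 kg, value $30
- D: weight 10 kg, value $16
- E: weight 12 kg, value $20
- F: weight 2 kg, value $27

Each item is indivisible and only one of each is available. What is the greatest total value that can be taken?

$83

This is a 0/1 knapsack; check combinations near the capacity.
- A+C+D+F: weight 2+4+10+2=18, value 10+30+16+27=83
- C+E+F: weight 4+12+2=18, value 30+20+27=77
- A+B+C+F: weight 2+11+4+2=19, value 10+7+30+27=74
Best: $83.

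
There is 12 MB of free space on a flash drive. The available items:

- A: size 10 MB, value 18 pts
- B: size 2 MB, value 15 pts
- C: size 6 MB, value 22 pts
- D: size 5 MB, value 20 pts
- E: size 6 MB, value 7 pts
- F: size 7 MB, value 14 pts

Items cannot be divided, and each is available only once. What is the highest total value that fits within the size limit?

Check high-value combinations within 12 MB:
- C+D: size 6+5=11, value 22+20=42
- B+C: size 2+6=8, value 15+22=37
- B+D: size 2+5=7, value 15+20=35
Best: 42 pts.

42 pts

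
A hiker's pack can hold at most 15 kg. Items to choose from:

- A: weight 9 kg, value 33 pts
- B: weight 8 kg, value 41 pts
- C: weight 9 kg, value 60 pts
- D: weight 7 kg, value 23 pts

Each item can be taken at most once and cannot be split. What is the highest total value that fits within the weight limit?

Check high-value combinations within 15 kg:
- B+D: weight 8+7=15, value 41+23=64
- C: weight 9, value 60
- B: weight 8, value 41
Best: 64 pts.

64 pts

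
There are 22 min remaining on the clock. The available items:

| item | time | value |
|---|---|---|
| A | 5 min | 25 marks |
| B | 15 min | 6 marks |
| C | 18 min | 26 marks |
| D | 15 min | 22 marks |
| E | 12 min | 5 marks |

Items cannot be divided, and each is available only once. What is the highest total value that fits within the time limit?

47 marks

This is a 0/1 knapsack; check combinations near the capacity.
- A+D: time 5+15=20, value 25+22=47
- A+B: time 5+15=20, value 25+6=31
- A+E: time 5+12=17, value 25+5=30
Best: 47 marks.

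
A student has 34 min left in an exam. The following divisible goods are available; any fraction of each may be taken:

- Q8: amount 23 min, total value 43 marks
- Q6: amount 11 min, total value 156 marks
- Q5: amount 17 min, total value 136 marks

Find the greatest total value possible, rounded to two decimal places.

303.22

Take in order of value per unit:
- Q6 (156/11 per unit): all 11 → value 156, running total 156.00
- Q5 (136/17 per unit): all 17 → value 136, running total 292.00
- Q8 (43/23 per unit): 6 of 23 → value 6×43/23 = 11.2174, running total 303.22
Total 303.22.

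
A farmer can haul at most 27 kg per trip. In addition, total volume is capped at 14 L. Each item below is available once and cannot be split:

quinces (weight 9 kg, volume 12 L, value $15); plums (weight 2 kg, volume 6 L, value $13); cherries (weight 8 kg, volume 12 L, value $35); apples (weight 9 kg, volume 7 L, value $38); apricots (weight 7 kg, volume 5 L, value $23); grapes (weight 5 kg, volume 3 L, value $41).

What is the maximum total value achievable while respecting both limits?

Feasible sets respecting both limits:
- apples+grapes: weight 14, volume 10, value 79
- plums+apricots+grapes: weight 14, volume 14, value 77
- apricots+grapes: weight 12, volume 8, value 64
Best: $79.

$79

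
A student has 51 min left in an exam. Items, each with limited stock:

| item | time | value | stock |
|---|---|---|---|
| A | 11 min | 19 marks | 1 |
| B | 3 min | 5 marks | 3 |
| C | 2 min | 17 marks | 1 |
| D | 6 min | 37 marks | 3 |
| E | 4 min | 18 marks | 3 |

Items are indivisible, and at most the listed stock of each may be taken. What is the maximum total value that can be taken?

Top feasible selections:
- 1×A + 2×B + 1×C + 3×D + 3×E: time 49, value 211
- 1×A + 1×B + 1×C + 3×D + 3×E: time 46, value 206
- 1×A + 1×C + 3×D + 3×E: time 43, value 201
- 1×A + 3×B + 3×D + 3×E: time 50, value 199
Best: 211 marks.

211 marks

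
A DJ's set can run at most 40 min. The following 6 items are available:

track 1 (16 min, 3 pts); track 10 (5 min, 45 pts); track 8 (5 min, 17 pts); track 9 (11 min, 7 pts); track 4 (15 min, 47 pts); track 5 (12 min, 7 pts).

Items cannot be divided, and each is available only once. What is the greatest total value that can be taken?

116 pts

Check high-value combinations within 40 min:
- track 10+track 8+track 9+track 4: duration 5+5+11+15=36, value 45+17+7+47=116
- track 10+track 8+track 4+track 5: duration 5+5+15+12=37, value 45+17+47+7=116
- track 10+track 8+track 4: duration 5+5+15=25, value 45+17+47=109
- track 10+track 9+track 4: duration 5+11+15=31, value 45+7+47=99
Best: 116 pts.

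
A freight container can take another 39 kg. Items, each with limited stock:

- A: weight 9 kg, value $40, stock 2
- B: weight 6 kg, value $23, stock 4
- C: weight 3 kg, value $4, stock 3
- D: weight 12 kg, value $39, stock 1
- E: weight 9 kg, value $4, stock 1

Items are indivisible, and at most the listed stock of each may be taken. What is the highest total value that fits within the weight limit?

Top feasible selections:
- 2×A + 3×B + 1×C: weight 39, value 153
- 2×A + 3×B: weight 36, value 149
- 1×A + 3×B + 1×D: weight 39, value 148
- 2×A + 1×B + 1×C + 1×D: weight 39, value 146
Best: $153.

$153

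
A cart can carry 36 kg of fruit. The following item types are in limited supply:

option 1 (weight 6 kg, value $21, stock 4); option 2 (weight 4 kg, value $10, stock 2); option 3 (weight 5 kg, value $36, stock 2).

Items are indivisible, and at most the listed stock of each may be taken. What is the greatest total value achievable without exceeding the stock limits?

Top feasible selections:
- 4×option 1 + 2×option 3: weight 34, value 156
- 3×option 1 + 2×option 2 + 2×option 3: weight 36, value 155
Best: $156.

$156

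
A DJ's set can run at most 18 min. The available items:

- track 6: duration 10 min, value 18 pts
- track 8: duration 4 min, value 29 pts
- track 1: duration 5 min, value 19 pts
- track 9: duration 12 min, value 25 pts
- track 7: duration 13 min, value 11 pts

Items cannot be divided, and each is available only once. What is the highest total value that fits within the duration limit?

54 pts

This is a 0/1 knapsack; check combinations near the capacity.
- track 8+track 9: duration 4+12=16, value 29+25=54
- track 8+track 1: duration 4+5=9, value 29+19=48
- track 6+track 8: duration 10+4=14, value 18+29=47
- track 1+track 9: duration 5+12=17, value 19+25=44
Best: 54 pts.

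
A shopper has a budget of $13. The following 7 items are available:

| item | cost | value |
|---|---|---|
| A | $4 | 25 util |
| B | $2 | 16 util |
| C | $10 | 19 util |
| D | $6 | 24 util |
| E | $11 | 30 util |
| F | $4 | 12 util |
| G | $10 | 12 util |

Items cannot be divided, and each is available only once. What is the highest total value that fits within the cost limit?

65 util

Check high-value combinations within $13:
- A+B+D: cost 4+2+6=12, value 25+16+24=65
- A+B+F: cost 4+2+4=10, value 25+16+12=53
- B+D+F: cost 2+6+4=12, value 16+24+12=52
Best: 65 util.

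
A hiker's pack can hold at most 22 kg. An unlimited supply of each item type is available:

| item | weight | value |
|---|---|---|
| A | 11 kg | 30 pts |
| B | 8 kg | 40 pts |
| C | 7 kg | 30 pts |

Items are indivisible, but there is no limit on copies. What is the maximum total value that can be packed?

100 pts

Best value-per-unit is B at 40/8; filling with it alone gives 2×40 = 80.
Optimal mix: 1×B + 2×C → weight 22, value 100.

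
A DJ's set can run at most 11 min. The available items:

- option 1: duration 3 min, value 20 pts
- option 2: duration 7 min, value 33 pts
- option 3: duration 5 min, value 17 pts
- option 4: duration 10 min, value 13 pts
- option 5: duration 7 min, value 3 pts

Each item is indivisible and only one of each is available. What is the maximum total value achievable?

This is a 0/1 knapsack; check combinations near the capacity.
- option 1+option 2: duration 3+7=10, value 20+33=53
- option 1+option 3: duration 3+5=8, value 20+17=37
- option 2: duration 7, value 33
- option 1+option 5: duration 3+7=10, value 20+3=23
Best: 53 pts.

53 pts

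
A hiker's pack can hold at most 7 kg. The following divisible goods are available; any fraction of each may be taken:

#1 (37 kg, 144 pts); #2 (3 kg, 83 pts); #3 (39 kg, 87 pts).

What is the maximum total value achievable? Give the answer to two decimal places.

Take in order of value per unit:
- #2 (83/3 per unit): all 3 → value 83, running total 83.00
- #1 (144/37 per unit): 4 of 37 → value 4×144/37 = 15.5676, running total 98.57
Total 98.57.

98.57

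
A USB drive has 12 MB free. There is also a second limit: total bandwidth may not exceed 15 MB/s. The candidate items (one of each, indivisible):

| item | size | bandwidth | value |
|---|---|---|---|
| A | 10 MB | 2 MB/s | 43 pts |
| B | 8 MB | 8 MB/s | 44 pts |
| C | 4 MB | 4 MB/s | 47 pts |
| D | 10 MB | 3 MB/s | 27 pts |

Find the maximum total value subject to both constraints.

Feasible sets respecting both limits:
- B+C: size 12, bandwidth 12, value 91
- C: size 4, bandwidth 4, value 47
- B: size 8, bandwidth 8, value 44
Best: 91 pts.

91 pts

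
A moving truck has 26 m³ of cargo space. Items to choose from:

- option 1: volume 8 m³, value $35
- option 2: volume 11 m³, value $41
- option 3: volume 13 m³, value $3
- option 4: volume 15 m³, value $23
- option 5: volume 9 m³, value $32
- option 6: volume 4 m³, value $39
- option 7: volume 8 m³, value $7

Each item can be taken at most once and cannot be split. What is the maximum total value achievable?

$115

This is a 0/1 knapsack; check combinations near the capacity.
- option 1+option 2+option 6: volume 8+11+4=23, value 35+41+39=115
- option 2+option 5+option 6: volume 11+9+4=24, value 41+32+39=112
- option 1+option 5+option 6: volume 8+9+4=21, value 35+32+39=106
- option 2+option 6+option 7: volume 11+4+8=23, value 41+39+7=87
Best: $115.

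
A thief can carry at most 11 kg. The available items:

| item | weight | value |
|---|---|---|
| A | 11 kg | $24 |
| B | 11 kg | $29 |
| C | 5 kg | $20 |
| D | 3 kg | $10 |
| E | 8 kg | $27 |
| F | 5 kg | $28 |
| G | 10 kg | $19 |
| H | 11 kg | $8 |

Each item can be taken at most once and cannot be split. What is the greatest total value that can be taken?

This is a 0/1 knapsack; check combinations near the capacity.
- C+F: weight 5+5=10, value 20+28=48
- D+F: weight 3+5=8, value 10+28=38
- D+E: weight 3+8=11, value 10+27=37
- C+D: weight 5+3=8, value 20+10=30
- B: weight 11, value 29
Best: $48.

$48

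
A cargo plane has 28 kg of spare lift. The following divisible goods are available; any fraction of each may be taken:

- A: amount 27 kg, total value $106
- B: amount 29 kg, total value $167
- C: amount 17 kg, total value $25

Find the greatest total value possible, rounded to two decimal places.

Take in order of value per unit:
- B (167/29 per unit): 28 of 29 → value 28×167/29 = 161.2414, running total 161.24
Total 161.24.

161.24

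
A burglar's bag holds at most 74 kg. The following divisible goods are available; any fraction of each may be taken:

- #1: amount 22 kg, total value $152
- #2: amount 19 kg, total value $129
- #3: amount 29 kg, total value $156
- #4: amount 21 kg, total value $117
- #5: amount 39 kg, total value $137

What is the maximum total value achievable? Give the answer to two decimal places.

Take in order of value per unit:
- #1 (152/22 per unit): all 22 → value 152, running total 152.00
- #2 (129/19 per unit): all 19 → value 129, running total 281.00
- #4 (117/21 per unit): all 21 → value 117, running total 398.00
- #3 (156/29 per unit): 12 of 29 → value 12×156/29 = 64.5517, running total 462.55
Total 462.55.

462.55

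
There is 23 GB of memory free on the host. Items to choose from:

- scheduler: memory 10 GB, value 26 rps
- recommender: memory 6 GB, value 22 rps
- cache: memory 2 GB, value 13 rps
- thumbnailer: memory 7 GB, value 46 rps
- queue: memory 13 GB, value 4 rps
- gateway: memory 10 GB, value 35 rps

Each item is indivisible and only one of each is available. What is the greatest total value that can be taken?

Check high-value combinations within 23 GB:
- recommender+thumbnailer+gateway: memory 6+7+10=23, value 22+46+35=103
- cache+thumbnailer+gateway: memory 2+7+10=19, value 13+46+35=94
- scheduler+recommender+thumbnailer: memory 10+6+7=23, value 26+22+46=94
Best: 103 rps.

103 rps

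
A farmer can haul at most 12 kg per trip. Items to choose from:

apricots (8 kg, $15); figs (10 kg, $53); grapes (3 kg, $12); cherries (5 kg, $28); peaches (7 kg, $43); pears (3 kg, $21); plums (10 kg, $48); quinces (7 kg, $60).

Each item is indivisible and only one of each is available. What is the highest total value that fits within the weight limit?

$88

Check high-value combinations within 12 kg:
- cherries+quinces: weight 5+7=12, value 28+60=88
- pears+quinces: weight 3+7=10, value 21+60=81
- grapes+quinces: weight 3+7=10, value 12+60=72
- cherries+peaches: weight 5+7=12, value 28+43=71
- peaches+pears: weight 7+3=10, value 43+21=64
Best: $88.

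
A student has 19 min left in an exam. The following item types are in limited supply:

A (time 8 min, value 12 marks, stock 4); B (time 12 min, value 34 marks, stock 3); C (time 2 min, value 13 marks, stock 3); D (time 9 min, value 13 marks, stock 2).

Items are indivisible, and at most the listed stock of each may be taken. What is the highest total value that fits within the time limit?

73 marks

Top feasible selections:
- 1×B + 3×C: time 18, value 73
- 1×B + 2×C: time 16, value 60
Best: 73 marks.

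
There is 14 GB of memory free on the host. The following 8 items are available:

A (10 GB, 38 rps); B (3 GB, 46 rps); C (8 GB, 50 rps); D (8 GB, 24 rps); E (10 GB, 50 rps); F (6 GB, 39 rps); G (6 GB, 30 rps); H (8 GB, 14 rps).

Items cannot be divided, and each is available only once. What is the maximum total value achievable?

96 rps

Check high-value combinations within 14 GB:
- B+C: memory 3+8=11, value 46+50=96
- B+E: memory 3+10=13, value 46+50=96
- C+F: memory 8+6=14, value 50+39=89
- B+F: memory 3+6=9, value 46+39=85
Best: 96 rps.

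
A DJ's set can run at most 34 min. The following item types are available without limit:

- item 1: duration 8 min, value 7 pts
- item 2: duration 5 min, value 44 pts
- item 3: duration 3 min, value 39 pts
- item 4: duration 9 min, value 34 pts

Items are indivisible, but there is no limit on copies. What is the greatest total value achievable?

429 pts

Best value-per-unit is item 3 at 39/3, and filling with it alone uses duration 11×3=33. No mix of the others beats 11×39 = 429.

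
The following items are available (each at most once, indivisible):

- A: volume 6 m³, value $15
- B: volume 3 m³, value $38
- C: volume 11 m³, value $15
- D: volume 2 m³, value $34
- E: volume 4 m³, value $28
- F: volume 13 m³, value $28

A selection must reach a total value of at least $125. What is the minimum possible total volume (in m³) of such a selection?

Subsets with value ≥ 125, sorted by total volume:
- B+D+E+F: volume 22, value 128
- A+B+C+D+E: volume 26, value 130
- A+B+D+E+F: volume 28, value 143
Minimum volume: 22 m³.

22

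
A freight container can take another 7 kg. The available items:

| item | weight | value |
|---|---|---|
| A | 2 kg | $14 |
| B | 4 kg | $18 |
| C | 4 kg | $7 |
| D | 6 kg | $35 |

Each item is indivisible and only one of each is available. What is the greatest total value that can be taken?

$35

Check high-value combinations within 7 kg:
- D: weight 6, value 35
- A+B: weight 2+4=6, value 14+18=32
- A+C: weight 2+4=6, value 14+7=21
- B: weight 4, value 18
- A: weight 2, value 14
Best: $35.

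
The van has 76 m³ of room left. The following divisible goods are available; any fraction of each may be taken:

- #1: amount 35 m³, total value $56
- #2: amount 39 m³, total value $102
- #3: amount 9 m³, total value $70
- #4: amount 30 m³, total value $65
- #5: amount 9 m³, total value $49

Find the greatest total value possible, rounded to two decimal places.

262.17

Take in order of value per unit:
- #3 (70/9 per unit): all 9 → value 70, running total 70.00
- #5 (49/9 per unit): all 9 → value 49, running total 119.00
- #2 (102/39 per unit): all 39 → value 102, running total 221.00
- #4 (65/30 per unit): 19 of 30 → value 19×65/30 = 41.1667, running total 262.17
Total 262.17.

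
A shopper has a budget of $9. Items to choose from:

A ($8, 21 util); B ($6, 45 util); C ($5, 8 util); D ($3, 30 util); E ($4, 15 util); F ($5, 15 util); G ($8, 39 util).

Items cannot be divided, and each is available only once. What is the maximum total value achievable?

Check high-value combinations within $9:
- B+D: cost 6+3=9, value 45+30=75
- B: cost 6, value 45
- D+E: cost 3+4=7, value 30+15=45
- D+F: cost 3+5=8, value 30+15=45
- G: cost 8, value 39
Best: 75 util.

75 util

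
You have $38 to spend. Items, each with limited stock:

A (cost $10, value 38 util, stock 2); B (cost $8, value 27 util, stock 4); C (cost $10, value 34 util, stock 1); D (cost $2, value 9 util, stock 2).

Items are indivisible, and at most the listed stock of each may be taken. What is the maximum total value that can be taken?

Top feasible selections:
- 2×A + 2×B + 1×D: cost 38, value 139
- 1×A + 3×B + 2×D: cost 38, value 137
- 2×A + 1×B + 1×C: cost 38, value 137
- 1×A + 2×B + 1×C + 1×D: cost 38, value 135
Best: 139 util.

139 util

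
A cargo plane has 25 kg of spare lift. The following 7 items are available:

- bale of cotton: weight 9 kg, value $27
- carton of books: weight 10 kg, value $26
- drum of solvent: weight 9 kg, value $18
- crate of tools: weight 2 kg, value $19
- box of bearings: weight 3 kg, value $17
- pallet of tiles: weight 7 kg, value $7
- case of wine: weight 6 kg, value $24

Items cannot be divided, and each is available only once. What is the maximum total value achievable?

$89

Check high-value combinations within 25 kg:
- bale of cotton+carton of books+crate of tools+box of bearings: weight 9+10+2+3=24, value 27+26+19+17=89
- bale of cotton+crate of tools+box of bearings+case of wine: weight 9+2+3+6=20, value 27+19+17+24=87
- carton of books+crate of tools+box of bearings+case of wine: weight 10+2+3+6=21, value 26+19+17+24=86
- bale of cotton+drum of solvent+crate of tools+box of bearings: weight 9+9+2+3=23, value 27+18+19+17=81
- carton of books+drum of solvent+crate of tools+box of bearings: weight 10+9+2+3=24, value 26+18+19+17=80
Best: $89.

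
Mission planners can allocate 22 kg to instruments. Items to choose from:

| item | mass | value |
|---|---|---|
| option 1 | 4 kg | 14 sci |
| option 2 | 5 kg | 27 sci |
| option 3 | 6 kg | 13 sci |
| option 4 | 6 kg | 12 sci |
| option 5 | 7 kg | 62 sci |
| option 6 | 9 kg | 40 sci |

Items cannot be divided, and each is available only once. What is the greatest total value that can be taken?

129 sci

Check high-value combinations within 22 kg:
- option 2+option 5+option 6: mass 5+7+9=21, value 27+62+40=129
- option 1+option 5+option 6: mass 4+7+9=20, value 14+62+40=116
- option 1+option 2+option 3+option 5: mass 4+5+6+7=22, value 14+27+13+62=116
- option 1+option 2+option 4+option 5: mass 4+5+6+7=22, value 14+27+12+62=115
Best: 129 sci.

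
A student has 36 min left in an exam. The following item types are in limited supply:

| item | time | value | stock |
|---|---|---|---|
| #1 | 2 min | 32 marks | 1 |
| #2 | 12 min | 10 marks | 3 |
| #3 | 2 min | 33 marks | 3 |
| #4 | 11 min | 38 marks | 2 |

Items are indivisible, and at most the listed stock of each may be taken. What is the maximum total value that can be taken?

Best selections within time 36 and stock limits:
- 1×#1 + 3×#3 + 2×#4: time 30, value 207
- 1×#1 + 1×#2 + 3×#3 + 1×#4: time 31, value 179
Best: 207 marks.

207 marks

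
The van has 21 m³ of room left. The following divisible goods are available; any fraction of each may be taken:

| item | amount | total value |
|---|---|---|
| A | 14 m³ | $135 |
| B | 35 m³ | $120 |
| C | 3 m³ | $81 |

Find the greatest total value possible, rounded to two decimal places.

Take in order of value per unit:
- C (81/3 per unit): all 3 → value 81, running total 81.00
- A (135/14 per unit): all 14 → value 135, running total 216.00
- B (120/35 per unit): 4 of 35 → value 4×120/35 = 13.7143, running total 229.71
Total 229.71.

229.71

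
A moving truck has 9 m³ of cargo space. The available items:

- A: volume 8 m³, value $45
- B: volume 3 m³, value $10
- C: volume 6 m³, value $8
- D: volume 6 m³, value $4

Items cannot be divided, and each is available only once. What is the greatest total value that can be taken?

$45

Check high-value combinations within 9 m³:
- A: volume 8, value 45
- B+C: volume 3+6=9, value 10+8=18
- B+D: volume 3+6=9, value 10+4=14
Best: $45.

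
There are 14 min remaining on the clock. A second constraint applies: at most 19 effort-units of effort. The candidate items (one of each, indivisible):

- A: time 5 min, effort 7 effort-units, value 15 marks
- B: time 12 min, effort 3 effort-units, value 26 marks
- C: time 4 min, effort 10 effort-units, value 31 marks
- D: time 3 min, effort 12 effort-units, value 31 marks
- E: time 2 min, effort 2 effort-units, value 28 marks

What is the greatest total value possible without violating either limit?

Feasible sets respecting both limits:
- A+C+E: time 11, effort 19, value 74
- C+E: time 6, effort 12, value 59
- D+E: time 5, effort 14, value 59
Best: 74 marks.

74 marks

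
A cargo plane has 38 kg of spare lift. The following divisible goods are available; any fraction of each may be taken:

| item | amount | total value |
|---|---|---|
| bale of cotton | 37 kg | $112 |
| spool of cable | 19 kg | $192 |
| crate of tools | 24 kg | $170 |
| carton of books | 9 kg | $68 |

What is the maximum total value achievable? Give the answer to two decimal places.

Take in order of value per unit:
- spool of cable (192/19 per unit): all 19 → value 192, running total 192.00
- carton of books (68/9 per unit): all 9 → value 68, running total 260.00
- crate of tools (170/24 per unit): 10 of 24 → value 10×170/24 = 70.8333, running total 330.83
Total 330.83.

330.83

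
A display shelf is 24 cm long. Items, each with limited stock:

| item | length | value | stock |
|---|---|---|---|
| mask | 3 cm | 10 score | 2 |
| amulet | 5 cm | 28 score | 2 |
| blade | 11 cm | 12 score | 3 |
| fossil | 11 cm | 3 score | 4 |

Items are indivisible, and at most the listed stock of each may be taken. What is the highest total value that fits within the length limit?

78 score

Top feasible selections:
- 1×mask + 2×amulet + 1×blade: length 24, value 78
- 2×mask + 2×amulet: length 16, value 76
Best: 78 score.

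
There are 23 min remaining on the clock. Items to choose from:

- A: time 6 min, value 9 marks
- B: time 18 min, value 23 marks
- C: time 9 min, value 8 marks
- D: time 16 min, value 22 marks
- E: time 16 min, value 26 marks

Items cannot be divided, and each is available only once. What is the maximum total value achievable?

35 marks

This is a 0/1 knapsack; check combinations near the capacity.
- A+E: time 6+16=22, value 9+26=35
- A+D: time 6+16=22, value 9+22=31
- E: time 16, value 26
Best: 35 marks.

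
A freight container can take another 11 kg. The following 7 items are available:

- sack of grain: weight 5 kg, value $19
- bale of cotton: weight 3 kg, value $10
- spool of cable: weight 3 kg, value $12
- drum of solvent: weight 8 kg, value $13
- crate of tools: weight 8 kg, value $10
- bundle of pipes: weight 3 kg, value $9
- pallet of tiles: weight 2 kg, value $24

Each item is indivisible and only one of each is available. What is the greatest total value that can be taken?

This is a 0/1 knapsack; check combinations near the capacity.
- sack of grain+spool of cable+pallet of tiles: weight 5+3+2=10, value 19+12+24=55
- bale of cotton+spool of cable+bundle of pipes+pallet of tiles: weight 3+3+3+2=11, value 10+12+9+24=55
- sack of grain+bale of cotton+pallet of tiles: weight 5+3+2=10, value 19+10+24=53
Best: $55.

$55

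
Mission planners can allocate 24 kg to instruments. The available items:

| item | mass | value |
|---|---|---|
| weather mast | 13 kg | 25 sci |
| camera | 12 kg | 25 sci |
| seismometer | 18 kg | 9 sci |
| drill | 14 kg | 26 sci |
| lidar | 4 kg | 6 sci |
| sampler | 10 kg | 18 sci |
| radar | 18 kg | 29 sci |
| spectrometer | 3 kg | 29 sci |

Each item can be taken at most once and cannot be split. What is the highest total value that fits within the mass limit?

61 sci

Check high-value combinations within 24 kg:
- drill+lidar+spectrometer: mass 14+4+3=21, value 26+6+29=61
- camera+lidar+spectrometer: mass 12+4+3=19, value 25+6+29=60
- weather mast+lidar+spectrometer: mass 13+4+3=20, value 25+6+29=60
Best: 61 sci.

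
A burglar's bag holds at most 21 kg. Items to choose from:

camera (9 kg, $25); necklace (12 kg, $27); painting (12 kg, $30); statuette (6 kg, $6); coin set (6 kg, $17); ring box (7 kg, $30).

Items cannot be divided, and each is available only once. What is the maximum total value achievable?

$60

This is a 0/1 knapsack; check combinations near the capacity.
- painting+ring box: weight 12+7=19, value 30+30=60
- necklace+ring box: weight 12+7=19, value 27+30=57
- camera+ring box: weight 9+7=16, value 25+30=55
- camera+painting: weight 9+12=21, value 25+30=55
Best: $60.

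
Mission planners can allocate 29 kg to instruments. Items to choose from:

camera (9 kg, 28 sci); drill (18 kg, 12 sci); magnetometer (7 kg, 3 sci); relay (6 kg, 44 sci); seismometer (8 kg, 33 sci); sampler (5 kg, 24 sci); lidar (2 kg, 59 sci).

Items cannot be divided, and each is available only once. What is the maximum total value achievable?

Check high-value combinations within 29 kg:
- camera+relay+seismometer+lidar: mass 9+6+8+2=25, value 28+44+33+59=164
- magnetometer+relay+seismometer+sampler+lidar: mass 7+6+8+5+2=28, value 3+44+33+24+59=163
- relay+seismometer+sampler+lidar: mass 6+8+5+2=21, value 44+33+24+59=160
Best: 164 sci.

164 sci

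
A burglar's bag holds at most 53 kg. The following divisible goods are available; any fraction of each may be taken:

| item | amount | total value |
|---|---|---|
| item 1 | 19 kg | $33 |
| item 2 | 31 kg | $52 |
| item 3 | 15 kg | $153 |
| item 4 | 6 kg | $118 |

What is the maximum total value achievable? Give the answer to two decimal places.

Take in order of value per unit:
- item 4 (118/6 per unit): all 6 → value 118, running total 118.00
- item 3 (153/15 per unit): all 15 → value 153, running total 271.00
- item 1 (33/19 per unit): all 19 → value 33, running total 304.00
- item 2 (52/31 per unit): 13 of 31 → value 13×52/31 = 21.8065, running total 325.81
Total 325.81.

325.81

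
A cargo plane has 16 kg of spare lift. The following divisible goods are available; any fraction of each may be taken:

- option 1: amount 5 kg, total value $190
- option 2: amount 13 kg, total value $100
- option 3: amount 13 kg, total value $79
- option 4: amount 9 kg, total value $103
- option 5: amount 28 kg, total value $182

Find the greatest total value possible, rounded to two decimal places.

308.38

Take in order of value per unit:
- option 1 (190/5 per unit): all 5 → value 190, running total 190.00
- option 4 (103/9 per unit): all 9 → value 103, running total 293.00
- option 2 (100/13 per unit): 2 of 13 → value 2×100/13 = 15.3846, running total 308.38
Total 308.38.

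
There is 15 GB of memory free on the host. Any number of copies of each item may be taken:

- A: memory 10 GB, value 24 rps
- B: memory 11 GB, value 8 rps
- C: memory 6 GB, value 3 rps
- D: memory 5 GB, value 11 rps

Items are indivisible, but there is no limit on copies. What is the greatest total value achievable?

35 rps

Best value-per-unit is A at 24/10; filling with it alone gives 1×24 = 24.
Optimal mix: 1×A + 1×D → memory 15, value 35.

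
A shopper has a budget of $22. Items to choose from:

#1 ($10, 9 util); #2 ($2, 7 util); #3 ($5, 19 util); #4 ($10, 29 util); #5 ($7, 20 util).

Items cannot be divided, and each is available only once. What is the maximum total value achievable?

Check high-value combinations within $22:
- #3+#4+#5: cost 5+10+7=22, value 19+29+20=68
- #2+#4+#5: cost 2+10+7=19, value 7+29+20=56
- #2+#3+#4: cost 2+5+10=17, value 7+19+29=55
- #4+#5: cost 10+7=17, value 29+20=49
Best: 68 util.

68 util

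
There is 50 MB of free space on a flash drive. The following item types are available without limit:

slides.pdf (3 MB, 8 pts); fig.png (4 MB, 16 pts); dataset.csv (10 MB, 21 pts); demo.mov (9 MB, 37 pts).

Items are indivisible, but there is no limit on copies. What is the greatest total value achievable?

202 pts

Best value-per-unit is demo.mov at 37/9; filling with it alone gives 5×37 = 185.
Optimal mix: 8×fig.png + 2×demo.mov → size 50, value 202.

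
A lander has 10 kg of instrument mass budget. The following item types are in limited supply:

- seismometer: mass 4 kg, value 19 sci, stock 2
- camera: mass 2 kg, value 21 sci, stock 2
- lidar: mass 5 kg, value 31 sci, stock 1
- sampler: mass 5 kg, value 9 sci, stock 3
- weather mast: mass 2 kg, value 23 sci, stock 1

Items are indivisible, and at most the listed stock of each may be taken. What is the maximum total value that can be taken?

Best selections within mass 10 and stock limits:
- 1×seismometer + 2×camera + 1×weather mast: mass 10, value 84
- 1×camera + 1×lidar + 1×weather mast: mass 9, value 75
Best: 84 sci.

84 sci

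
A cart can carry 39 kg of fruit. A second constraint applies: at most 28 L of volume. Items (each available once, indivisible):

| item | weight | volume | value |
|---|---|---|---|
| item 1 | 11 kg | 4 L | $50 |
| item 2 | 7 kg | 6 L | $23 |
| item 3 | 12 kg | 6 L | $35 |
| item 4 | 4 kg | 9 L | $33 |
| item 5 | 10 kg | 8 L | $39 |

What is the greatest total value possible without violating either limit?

Feasible sets respecting both limits:
- item 1+item 3+item 4+item 5: weight 37, volume 27, value 157
- item 1+item 2+item 4+item 5: weight 32, volume 27, value 145
- item 1+item 2+item 3+item 4: weight 34, volume 25, value 141
- item 1+item 3+item 5: weight 33, volume 18, value 124
Best: $157.

$157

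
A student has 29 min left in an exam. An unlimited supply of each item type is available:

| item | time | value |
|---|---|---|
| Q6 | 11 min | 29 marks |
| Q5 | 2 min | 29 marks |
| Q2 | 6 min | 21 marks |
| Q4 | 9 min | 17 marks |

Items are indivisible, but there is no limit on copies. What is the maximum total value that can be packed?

406 marks

Best value-per-unit is Q5 at 29/2, and filling with it alone uses time 14×2=28. No mix of the others beats 14×29 = 406.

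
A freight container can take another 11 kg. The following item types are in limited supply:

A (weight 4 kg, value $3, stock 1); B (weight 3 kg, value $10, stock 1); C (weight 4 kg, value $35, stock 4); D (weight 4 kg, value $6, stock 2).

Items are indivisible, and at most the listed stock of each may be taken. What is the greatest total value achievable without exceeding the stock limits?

Best selections within weight 11 and stock limits:
- 1×B + 2×C: weight 11, value 80
- 2×C: weight 8, value 70
Best: $80.

$80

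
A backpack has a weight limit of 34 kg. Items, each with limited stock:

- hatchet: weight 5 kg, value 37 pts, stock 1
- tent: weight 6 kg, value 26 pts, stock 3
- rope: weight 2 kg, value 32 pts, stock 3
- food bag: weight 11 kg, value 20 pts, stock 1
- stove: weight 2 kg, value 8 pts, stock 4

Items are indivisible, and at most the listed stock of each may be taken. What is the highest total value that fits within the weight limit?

Top feasible selections:
- 1×hatchet + 3×tent + 3×rope + 2×stove: weight 33, value 227
- 1×hatchet + 3×tent + 3×rope + 1×stove: weight 31, value 219
- 1×hatchet + 2×tent + 3×rope + 4×stove: weight 31, value 217
Best: 227 pts.

227 pts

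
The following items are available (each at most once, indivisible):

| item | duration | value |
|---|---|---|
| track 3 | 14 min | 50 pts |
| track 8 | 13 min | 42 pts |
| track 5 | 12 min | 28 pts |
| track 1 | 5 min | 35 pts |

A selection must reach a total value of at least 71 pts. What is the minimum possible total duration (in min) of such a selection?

18

Subsets with value ≥ 71, sorted by total duration:
- track 8+track 1: duration 18, value 77
- track 3+track 1: duration 19, value 85
- track 3+track 5: duration 26, value 78
- track 3+track 8: duration 27, value 92
Minimum duration: 18 min.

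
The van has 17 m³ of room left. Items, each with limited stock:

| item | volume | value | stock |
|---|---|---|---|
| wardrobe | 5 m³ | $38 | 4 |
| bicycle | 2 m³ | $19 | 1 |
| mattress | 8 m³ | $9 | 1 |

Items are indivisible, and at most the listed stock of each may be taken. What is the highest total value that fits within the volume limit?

Best selections within volume 17 and stock limits:
- 3×wardrobe + 1×bicycle: volume 17, value 133
- 3×wardrobe: volume 15, value 114
Best: $133.

$133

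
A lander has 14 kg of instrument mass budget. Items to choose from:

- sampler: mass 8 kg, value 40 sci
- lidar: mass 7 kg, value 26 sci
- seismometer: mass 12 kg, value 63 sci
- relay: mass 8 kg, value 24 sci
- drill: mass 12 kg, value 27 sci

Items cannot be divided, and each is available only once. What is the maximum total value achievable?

63 sci

Check high-value combinations within 14 kg:
- seismometer: mass 12, value 63
- sampler: mass 8, value 40
- drill: mass 12, value 27
Best: 63 sci.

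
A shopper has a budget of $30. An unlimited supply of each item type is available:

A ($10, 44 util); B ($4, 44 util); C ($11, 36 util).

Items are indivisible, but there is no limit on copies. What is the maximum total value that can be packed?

308 util

Best value-per-unit is B at 44/4, and filling with it alone uses cost 7×4=28. No mix of the others beats 7×44 = 308.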